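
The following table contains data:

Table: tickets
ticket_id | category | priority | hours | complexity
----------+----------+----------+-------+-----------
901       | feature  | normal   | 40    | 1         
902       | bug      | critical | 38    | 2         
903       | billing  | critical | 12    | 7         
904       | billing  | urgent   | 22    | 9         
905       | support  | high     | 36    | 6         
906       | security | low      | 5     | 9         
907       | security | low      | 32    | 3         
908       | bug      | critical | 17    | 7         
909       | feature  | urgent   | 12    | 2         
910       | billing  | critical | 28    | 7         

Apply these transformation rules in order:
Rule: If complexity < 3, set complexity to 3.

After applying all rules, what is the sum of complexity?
57

Step 1: 3 records have complexity < 3
Step 2: These records originally summed to 5
Step 3: After setting to minimum: 3 × 3 = 9
Step 4: Unaffected records sum: 48
Step 5: Final sum = 9 + 48 = 57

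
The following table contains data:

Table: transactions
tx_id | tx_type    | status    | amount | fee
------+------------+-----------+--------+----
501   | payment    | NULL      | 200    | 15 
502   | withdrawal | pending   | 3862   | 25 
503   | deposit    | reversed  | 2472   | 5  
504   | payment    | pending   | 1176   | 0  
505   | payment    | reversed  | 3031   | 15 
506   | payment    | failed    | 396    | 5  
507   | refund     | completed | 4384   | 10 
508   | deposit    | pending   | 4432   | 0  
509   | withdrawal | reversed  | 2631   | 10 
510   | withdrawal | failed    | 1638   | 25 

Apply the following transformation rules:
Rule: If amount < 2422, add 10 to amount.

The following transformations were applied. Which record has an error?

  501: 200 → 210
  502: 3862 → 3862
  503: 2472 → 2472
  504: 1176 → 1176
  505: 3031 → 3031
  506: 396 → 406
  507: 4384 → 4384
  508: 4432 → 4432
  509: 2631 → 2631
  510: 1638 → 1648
Record 504 has an error. The correct transformed value should be 1186, not 1176.

Step 1: Check each record against the rule
Step 2: Record 504 has amount = 1176
Step 3: Since 1176 < 2422, the bonus should have been applied
Step 4: Correct value = 1186, but claimed value = 1176
Conclusion: Record 504 has the error.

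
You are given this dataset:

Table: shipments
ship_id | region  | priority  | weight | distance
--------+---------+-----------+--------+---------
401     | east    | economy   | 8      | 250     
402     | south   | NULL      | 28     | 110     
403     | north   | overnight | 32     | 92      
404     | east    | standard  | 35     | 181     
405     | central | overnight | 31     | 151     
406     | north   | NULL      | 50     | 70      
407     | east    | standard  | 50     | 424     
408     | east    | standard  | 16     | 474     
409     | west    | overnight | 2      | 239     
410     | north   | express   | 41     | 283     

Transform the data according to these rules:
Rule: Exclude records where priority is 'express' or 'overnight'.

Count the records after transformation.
6

Step 1: Count records to exclude
  - 1 (express) + 3 (overnight) = 4 records
Step 2: Total records: 10
Step 3: Remaining = 10 - 4 = 6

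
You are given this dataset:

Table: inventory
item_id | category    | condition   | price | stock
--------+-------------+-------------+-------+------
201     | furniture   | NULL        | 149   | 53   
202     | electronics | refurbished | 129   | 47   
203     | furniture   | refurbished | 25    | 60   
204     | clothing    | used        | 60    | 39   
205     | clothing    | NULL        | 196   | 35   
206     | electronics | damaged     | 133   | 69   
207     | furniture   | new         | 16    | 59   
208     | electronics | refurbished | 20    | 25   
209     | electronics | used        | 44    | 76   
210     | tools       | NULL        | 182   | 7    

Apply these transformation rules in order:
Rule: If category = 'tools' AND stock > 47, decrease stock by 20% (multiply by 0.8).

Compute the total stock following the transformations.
470

Step 1: Find records where category = 'tools' AND stock > 47
Step 2: 0 records match, summing to 0
Step 3: After multiplier: 0 × 0.8 = 0.0
Step 4: Unaffected records sum: 470
Step 5: Final sum = 0.0 + 470 = 470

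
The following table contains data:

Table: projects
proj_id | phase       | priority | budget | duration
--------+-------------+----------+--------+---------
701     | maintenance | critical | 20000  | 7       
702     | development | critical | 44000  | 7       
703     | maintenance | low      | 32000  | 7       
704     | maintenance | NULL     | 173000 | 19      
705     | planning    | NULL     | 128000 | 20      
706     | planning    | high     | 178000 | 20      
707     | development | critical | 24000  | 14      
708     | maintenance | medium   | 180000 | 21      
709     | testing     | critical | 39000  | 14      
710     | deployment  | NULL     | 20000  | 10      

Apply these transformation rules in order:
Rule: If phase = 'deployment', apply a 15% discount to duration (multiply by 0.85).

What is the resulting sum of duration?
137.5

Step 1: Records with phase = 'deployment' have total duration = 10
Step 2: Apply multiplier: 10 × 0.85 = 8.5
Step 3: Other records total: 129
Step 4: Final sum = 8.5 + 129 = 137.5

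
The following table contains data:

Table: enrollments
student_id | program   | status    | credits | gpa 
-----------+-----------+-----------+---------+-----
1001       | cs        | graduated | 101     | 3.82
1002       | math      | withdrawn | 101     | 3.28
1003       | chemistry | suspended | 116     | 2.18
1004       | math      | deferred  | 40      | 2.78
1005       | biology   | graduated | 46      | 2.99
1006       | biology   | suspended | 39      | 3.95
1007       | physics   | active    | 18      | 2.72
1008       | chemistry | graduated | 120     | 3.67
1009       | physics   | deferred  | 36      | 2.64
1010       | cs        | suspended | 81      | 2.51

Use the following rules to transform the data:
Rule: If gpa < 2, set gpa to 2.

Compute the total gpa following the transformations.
30.54

Step 1: 0 records have gpa < 2
Step 2: These records originally summed to 0
Step 3: After setting to minimum: 0 × 2 = 0
Step 4: Unaffected records sum: 30.54
Step 5: Final sum = 0 + 30.54 = 30.54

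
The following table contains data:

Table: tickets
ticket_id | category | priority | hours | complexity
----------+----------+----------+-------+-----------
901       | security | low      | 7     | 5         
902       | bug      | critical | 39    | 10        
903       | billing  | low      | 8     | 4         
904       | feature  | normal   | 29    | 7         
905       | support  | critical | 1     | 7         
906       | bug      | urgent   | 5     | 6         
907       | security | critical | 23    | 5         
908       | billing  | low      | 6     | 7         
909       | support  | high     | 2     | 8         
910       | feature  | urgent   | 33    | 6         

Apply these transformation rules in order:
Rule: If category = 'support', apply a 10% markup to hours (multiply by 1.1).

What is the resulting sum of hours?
153.3

Step 1: Records with category = 'support' have total hours = 3
Step 2: Apply multiplier: 3 × 1.1 = 3.3
Step 3: Other records total: 150
Step 4: Final sum = 3.3 + 150 = 153.3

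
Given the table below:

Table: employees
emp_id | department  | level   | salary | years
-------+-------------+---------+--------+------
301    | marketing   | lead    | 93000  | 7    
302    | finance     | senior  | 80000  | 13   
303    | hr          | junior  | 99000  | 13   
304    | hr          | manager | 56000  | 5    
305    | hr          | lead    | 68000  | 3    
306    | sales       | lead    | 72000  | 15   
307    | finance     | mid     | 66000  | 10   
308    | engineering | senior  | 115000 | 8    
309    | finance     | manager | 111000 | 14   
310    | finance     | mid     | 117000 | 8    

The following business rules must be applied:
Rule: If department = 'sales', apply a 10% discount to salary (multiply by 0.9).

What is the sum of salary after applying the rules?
869800.0

Step 1: Records with department = 'sales' have total salary = 72000
Step 2: Apply multiplier: 72000 × 0.9 = 64800.0
Step 3: Other records total: 805000
Step 4: Final sum = 64800.0 + 805000 = 869800.0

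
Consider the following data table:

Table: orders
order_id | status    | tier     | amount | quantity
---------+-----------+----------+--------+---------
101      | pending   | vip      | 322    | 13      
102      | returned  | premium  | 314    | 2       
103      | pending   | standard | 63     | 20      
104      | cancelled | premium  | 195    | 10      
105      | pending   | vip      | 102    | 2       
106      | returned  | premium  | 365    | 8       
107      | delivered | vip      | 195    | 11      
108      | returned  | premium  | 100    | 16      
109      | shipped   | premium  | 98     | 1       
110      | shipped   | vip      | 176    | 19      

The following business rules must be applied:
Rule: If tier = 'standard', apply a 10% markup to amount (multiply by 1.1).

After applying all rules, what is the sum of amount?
1936.3

Step 1: Records with tier = 'standard' have total amount = 63
Step 2: Apply multiplier: 63 × 1.1 = 69.3
Step 3: Other records total: 1867
Step 4: Final sum = 69.3 + 1867 = 1936.3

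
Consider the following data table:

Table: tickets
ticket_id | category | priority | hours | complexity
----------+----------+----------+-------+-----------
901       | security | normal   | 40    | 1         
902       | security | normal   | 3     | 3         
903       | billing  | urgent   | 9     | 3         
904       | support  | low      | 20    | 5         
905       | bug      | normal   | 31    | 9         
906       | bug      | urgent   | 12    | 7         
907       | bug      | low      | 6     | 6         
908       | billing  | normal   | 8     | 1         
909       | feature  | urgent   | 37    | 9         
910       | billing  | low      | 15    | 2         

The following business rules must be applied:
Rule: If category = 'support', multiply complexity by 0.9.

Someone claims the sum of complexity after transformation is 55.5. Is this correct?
No, the correct result is 45.5.

Step 1: Calculate the correct sum after transformation
Step 2: Apply multiplier 0.9 to records where category = 'support'
Step 3: Correct result = 45.5
Step 4: Claimed result = 55.5
Step 5: 45.5 ≠ 55.5
Conclusion: The claimed result is incorrect. The correct answer is 45.5.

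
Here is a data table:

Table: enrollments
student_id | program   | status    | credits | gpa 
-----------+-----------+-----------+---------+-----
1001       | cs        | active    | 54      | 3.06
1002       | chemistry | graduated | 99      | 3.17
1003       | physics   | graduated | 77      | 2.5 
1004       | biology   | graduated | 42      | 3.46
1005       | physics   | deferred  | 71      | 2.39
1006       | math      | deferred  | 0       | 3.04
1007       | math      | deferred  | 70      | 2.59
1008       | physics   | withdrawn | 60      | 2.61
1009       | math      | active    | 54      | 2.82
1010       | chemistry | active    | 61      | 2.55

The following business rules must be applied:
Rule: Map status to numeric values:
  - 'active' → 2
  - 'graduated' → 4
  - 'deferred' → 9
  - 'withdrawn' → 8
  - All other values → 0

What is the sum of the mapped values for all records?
53

Step 1: Apply mapping to each record
Step 2: Count by status:
  'active': 3 records × 2 = 6
  'graduated': 3 records × 4 = 12
  'deferred': 3 records × 9 = 27
  'withdrawn': 1 records × 8 = 8
Step 3: Sum all mapped values = 53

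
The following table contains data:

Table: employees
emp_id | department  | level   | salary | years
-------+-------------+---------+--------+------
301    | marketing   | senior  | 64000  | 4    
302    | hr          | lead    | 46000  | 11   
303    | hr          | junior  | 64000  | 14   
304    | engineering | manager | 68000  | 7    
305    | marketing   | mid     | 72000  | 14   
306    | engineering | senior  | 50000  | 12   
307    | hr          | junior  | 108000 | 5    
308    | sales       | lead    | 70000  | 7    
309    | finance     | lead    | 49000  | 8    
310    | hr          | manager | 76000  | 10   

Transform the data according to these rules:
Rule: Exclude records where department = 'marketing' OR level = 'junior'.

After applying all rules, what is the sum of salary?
359000

Step 1: Find records where department = 'marketing' OR level = 'junior'
Step 2: 4 records match, summing to 308000
Step 3: Original sum: 667000
Step 4: Remaining sum = 667000 - 308000 = 359000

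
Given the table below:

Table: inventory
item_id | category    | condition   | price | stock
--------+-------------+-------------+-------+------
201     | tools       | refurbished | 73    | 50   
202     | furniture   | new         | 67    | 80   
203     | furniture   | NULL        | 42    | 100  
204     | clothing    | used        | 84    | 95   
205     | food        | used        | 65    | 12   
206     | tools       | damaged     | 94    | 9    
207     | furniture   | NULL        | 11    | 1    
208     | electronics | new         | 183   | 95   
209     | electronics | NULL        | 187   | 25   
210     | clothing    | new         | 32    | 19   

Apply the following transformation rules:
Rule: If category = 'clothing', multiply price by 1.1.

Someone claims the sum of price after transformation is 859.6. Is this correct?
No, the correct result is 849.6.

Step 1: Calculate the correct sum after transformation
Step 2: Apply multiplier 1.1 to records where category = 'clothing'
Step 3: Correct result = 849.6
Step 4: Claimed result = 859.6
Step 5: 849.6 ≠ 859.6
Conclusion: The claimed result is incorrect. The correct answer is 849.6.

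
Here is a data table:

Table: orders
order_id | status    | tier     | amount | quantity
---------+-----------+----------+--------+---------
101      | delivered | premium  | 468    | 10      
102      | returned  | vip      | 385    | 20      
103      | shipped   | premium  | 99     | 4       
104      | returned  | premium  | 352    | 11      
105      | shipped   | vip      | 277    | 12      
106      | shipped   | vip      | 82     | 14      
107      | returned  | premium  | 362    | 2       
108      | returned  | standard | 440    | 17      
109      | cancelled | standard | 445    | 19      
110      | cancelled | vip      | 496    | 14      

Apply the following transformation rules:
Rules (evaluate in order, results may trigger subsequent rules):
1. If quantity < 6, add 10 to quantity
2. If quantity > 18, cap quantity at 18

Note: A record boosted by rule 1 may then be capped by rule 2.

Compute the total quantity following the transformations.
140

Step 1: Apply rule 1 to records with quantity < 6
  - 2 records get bonus of 10
  - Of these, 0 records then exceed 18 and get capped
Step 2: Apply rule 2 to records with quantity > 18
  - 2 records (original) are capped
Step 3: Calculate final sum = 140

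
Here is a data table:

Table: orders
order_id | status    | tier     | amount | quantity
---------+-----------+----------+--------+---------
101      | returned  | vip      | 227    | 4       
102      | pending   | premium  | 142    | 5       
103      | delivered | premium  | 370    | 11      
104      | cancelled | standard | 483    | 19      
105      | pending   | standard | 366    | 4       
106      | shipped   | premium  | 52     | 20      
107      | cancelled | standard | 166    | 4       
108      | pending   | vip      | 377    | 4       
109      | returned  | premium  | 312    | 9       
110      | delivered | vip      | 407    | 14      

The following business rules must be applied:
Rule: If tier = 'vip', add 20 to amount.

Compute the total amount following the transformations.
2962

Step 1: Count records where tier = 'vip': 3
Step 2: Total bonus added: 3 × 20 = 60
Step 3: Original sum of amount: 2902
Step 4: Final sum = 2902 + 60 = 2962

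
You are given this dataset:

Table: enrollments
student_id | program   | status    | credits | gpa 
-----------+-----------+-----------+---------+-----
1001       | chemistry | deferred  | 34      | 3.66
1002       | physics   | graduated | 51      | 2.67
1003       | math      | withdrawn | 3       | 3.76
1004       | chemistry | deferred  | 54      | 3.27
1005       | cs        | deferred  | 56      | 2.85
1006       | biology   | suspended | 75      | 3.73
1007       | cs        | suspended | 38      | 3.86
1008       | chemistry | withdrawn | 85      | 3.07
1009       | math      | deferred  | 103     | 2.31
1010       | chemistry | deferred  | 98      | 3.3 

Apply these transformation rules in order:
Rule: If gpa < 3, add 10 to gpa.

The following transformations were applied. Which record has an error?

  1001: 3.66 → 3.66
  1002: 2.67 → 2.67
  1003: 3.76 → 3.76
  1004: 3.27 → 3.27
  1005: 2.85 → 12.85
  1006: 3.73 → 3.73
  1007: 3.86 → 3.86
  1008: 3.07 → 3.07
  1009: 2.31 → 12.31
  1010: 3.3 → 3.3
Record 1002 has an error. The correct transformed value should be 12.67, not 2.67.

Step 1: Check each record against the rule
Step 2: Record 1002 has gpa = 2.67
Step 3: Since 2.67 < 3, the bonus should have been applied
Step 4: Correct value = 12.67, but claimed value = 2.67
Conclusion: Record 1002 has the error.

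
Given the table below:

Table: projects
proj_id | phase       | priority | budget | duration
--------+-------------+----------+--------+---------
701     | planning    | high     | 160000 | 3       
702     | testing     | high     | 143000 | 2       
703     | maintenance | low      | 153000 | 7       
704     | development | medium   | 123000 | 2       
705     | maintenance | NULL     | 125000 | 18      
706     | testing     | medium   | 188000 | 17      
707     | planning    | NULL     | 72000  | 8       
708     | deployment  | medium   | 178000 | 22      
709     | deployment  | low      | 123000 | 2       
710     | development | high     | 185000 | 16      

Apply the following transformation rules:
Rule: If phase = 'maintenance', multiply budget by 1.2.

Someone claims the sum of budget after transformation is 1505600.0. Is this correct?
Yes, the result is correct.

Step 1: Calculate the correct sum after transformation
Step 2: Apply multiplier 1.2 to records where phase = 'maintenance'
Step 3: Correct result = 1505600.0
Step 4: Claimed result = 1505600.0
Step 5: 1505600.0 = 1505600.0 ✓
Conclusion: The claimed result is correct.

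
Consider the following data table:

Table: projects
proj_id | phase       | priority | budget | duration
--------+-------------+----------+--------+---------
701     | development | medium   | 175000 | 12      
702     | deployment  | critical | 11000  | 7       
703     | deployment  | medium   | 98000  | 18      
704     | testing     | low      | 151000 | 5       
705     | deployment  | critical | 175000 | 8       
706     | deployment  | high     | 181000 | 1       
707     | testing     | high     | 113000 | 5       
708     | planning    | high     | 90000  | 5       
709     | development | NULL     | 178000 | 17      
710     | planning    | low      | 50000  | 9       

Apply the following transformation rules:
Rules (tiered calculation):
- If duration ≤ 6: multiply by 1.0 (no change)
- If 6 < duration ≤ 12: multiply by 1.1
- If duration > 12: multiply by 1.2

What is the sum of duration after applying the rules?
97.6

Step 1: Tier 1 (duration ≤ 6): 4 records, sum = 16 × 1.0 = 16.0
Step 2: Tier 2 (6 < duration ≤ 12): 4 records, sum = 36 × 1.1 = 39.6
Step 3: Tier 3 (duration > 12): 2 records, sum = 35 × 1.2 = 42.0
Step 4: Final sum = 16.0 + 39.6 + 42.0 = 97.6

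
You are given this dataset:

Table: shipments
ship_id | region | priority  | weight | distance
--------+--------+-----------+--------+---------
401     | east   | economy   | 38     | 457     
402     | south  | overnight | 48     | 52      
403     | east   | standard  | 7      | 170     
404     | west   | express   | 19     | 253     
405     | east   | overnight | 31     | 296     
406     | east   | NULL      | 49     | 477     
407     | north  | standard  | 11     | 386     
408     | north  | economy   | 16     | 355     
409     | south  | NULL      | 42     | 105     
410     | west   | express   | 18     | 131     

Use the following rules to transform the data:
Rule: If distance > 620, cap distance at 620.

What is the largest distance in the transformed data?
477

Step 1: Original maximum distance = 477
Step 2: Check cap of 620 against maximum
Step 3: No records exceed the cap (max 477 <= cap 620), so no capping applies
Step 4: Maximum after transformation = 477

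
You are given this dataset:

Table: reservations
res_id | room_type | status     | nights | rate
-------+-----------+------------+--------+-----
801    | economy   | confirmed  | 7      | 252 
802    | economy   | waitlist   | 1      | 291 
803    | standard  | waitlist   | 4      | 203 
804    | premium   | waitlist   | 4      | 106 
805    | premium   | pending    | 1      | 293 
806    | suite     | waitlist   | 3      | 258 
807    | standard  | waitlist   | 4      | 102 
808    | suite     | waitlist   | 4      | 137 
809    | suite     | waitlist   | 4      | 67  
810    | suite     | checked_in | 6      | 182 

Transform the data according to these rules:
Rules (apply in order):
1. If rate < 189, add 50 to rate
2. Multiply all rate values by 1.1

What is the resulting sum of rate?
2355.1

Step 1: Apply Rule 1 - Add 50 to records with rate < 189
  - 5 records affected: 594 + (5 × 50) = 844
  - Unaffected records: 1297
  - Sum after Rule 1: 2141
Step 2: Apply Rule 2 - Multiply all by 1.1
  - 2141 × 1.1 = 2355.1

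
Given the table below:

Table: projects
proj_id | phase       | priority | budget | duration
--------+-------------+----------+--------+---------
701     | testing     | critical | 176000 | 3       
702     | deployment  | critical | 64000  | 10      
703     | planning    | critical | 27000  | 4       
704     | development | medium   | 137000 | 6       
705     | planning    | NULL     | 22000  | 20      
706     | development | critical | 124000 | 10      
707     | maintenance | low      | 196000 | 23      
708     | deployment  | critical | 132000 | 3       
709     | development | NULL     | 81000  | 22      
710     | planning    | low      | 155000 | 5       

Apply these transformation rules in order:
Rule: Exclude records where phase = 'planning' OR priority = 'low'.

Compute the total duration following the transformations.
54

Step 1: Find records where phase = 'planning' OR priority = 'low'
Step 2: 4 records match, summing to 52
Step 3: Original sum: 106
Step 4: Remaining sum = 106 - 52 = 54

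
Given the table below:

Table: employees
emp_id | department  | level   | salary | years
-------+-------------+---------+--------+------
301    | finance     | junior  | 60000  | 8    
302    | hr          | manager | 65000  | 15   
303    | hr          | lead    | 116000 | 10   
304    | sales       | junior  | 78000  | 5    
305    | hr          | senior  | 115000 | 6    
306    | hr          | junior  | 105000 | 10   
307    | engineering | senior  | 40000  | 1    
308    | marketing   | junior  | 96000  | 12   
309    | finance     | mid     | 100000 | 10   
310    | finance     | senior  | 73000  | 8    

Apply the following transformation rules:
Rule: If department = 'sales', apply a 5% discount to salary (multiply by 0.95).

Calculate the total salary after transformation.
844100.0

Step 1: Records with department = 'sales' have total salary = 78000
Step 2: Apply multiplier: 78000 × 0.95 = 74100.0
Step 3: Other records total: 770000
Step 4: Final sum = 74100.0 + 770000 = 844100.0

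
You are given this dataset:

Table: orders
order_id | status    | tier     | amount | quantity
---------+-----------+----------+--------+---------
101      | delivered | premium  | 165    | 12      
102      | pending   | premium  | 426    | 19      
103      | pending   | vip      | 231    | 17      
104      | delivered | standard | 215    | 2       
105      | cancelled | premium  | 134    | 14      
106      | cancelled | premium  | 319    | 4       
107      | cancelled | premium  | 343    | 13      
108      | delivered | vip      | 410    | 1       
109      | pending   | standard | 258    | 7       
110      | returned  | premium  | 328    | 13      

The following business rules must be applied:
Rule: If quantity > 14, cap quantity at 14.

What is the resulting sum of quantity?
94

Step 1: 2 records have quantity > 14
Step 2: These records originally summed to 36
Step 3: After capping: 2 × 14 = 28
Step 4: Unaffected records sum: 66
Step 5: Final sum = 28 + 66 = 94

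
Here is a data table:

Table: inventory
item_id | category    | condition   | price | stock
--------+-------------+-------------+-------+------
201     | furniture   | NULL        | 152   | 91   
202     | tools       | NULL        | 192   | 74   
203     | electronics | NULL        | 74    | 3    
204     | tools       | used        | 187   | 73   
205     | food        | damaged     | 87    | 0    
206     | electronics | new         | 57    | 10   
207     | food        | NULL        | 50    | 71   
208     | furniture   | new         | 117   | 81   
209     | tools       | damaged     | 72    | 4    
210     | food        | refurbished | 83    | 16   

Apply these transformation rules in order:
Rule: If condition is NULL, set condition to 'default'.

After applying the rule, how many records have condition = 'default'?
4

Step 1: Count records where condition IS NULL
Step 2: Found 4 records with NULL condition
Step 3: These records will have condition set to 'default'
Step 4: Records already having condition = 'default': 0
Step 5: Answer: 4 + 0 = 4 records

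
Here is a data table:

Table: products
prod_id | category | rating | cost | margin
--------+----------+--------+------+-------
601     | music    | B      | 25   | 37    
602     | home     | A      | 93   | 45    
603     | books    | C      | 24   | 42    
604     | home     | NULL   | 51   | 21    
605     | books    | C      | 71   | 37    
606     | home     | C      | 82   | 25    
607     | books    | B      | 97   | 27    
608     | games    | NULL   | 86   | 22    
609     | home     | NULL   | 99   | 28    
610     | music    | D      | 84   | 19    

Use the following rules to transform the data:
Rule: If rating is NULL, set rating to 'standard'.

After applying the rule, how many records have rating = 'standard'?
3

Step 1: Count records where rating IS NULL
Step 2: Found 3 records with NULL rating
Step 3: These records will have rating set to 'standard'
Step 4: Records already having rating = 'standard': 0
Step 5: Answer: 3 + 0 = 3 records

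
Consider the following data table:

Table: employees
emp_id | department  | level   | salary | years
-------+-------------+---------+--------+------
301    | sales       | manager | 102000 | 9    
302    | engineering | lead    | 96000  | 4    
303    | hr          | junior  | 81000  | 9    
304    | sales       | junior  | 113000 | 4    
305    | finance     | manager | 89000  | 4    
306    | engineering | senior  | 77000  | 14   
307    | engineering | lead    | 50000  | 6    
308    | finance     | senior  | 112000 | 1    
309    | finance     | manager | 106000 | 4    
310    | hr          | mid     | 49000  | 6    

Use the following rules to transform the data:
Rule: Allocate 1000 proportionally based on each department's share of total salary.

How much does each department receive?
engineering: 254.86, finance: 350.86, hr: 148.57, sales: 245.71

Step 1: Calculate total salary = 875000
Step 2: Calculate each department's proportion:
  engineering: 223000/875000 = 25.49% → 254.86
  finance: 307000/875000 = 35.09% → 350.86
  hr: 130000/875000 = 14.86% → 148.57
  sales: 215000/875000 = 24.57% → 245.71
Step 3: Verify: sum of allocations ≈ 1000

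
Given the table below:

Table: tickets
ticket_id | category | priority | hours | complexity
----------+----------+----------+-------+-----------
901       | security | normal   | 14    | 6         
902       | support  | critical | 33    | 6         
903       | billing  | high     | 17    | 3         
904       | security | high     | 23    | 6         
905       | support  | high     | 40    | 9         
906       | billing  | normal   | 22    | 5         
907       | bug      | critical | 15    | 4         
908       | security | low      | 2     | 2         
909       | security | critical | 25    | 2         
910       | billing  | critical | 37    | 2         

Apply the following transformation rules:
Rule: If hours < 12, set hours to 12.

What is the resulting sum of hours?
238

Step 1: 1 records have hours < 12
Step 2: These records originally summed to 2
Step 3: After setting to minimum: 1 × 12 = 12
Step 4: Unaffected records sum: 226
Step 5: Final sum = 12 + 226 = 238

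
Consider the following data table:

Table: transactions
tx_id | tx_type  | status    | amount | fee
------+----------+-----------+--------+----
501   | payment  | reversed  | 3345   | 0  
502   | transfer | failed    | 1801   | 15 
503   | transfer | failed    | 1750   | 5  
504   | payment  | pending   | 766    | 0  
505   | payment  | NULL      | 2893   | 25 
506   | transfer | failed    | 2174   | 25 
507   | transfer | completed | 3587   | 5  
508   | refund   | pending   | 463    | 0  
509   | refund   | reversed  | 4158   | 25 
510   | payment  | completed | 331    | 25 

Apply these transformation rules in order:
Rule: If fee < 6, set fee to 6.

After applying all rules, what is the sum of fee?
145

Step 1: 5 records have fee < 6
Step 2: These records originally summed to 10
Step 3: After setting to minimum: 5 × 6 = 30
Step 4: Unaffected records sum: 115
Step 5: Final sum = 30 + 115 = 145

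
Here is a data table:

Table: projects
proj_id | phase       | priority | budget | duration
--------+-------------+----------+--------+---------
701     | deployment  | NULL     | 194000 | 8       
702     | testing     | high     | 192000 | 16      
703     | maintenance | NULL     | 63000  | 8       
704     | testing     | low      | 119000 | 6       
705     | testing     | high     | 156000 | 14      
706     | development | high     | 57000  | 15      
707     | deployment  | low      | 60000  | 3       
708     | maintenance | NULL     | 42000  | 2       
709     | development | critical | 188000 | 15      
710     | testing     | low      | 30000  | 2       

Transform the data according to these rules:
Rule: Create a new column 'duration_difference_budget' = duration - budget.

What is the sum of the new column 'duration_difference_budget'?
-1100911

Step 1: For each record, compute duration - budget
Example calculations:
  8 - 194000 = -193992
  16 - 192000 = -191984
  8 - 63000 = -62992
  ...
Step 2: Sum all derived values
Step 3: Total = -1100911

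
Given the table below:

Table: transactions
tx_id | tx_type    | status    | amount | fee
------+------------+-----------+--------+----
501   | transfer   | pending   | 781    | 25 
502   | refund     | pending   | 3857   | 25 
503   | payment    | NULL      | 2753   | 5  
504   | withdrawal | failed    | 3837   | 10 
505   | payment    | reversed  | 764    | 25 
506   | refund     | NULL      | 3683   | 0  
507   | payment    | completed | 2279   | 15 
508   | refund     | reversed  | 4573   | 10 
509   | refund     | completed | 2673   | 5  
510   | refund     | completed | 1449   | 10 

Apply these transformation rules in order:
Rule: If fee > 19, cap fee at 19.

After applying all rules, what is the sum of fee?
112

Step 1: 3 records have fee > 19
Step 2: These records originally summed to 75
Step 3: After capping: 3 × 19 = 57
Step 4: Unaffected records sum: 55
Step 5: Final sum = 57 + 55 = 112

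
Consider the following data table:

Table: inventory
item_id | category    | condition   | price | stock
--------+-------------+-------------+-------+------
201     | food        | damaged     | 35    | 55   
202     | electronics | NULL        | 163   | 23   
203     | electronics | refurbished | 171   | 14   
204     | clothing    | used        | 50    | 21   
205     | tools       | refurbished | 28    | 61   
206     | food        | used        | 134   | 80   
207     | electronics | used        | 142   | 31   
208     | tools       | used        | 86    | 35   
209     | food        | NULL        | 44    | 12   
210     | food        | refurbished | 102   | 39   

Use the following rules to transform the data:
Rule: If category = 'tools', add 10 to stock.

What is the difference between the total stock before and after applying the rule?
20

Step 1: Original sum of stock = 371
Step 2: 2 records have category = 'tools'
Step 3: Each affected record changes by 10
Step 4: Total change = 2 × 10 = 20
Step 5: New sum = 371 + 20 = 391
Step 6: Difference = |391 - 371| = 20
        (Sum increased by 20)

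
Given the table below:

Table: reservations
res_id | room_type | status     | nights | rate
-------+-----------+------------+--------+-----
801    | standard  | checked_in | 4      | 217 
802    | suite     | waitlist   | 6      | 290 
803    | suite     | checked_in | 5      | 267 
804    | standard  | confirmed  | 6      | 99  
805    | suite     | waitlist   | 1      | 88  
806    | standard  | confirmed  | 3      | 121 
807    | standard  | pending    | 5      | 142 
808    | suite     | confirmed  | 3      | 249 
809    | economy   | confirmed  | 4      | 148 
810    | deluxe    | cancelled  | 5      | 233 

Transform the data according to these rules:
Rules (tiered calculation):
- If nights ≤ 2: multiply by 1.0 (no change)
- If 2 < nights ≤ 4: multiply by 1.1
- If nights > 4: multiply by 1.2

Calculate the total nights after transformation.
48.8

Step 1: Tier 1 (nights ≤ 2): 1 records, sum = 1 × 1.0 = 1.0
Step 2: Tier 2 (2 < nights ≤ 4): 4 records, sum = 14 × 1.1 = 15.4
Step 3: Tier 3 (nights > 4): 5 records, sum = 27 × 1.2 = 32.4
Step 4: Final sum = 1.0 + 15.4 + 32.4 = 48.8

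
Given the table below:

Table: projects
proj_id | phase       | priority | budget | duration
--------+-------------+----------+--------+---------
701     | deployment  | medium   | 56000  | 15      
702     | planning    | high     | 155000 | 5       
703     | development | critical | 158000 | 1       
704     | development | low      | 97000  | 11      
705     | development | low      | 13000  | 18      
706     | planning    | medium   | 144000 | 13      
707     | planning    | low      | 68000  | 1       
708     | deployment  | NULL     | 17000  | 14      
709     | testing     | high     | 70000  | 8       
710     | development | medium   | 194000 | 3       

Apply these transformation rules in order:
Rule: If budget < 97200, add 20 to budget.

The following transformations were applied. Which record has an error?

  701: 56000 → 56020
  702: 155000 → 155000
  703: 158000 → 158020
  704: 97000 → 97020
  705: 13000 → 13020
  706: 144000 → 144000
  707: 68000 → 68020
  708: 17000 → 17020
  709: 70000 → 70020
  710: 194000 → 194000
Record 703 has an error. The correct transformed value should be 158000, not 158020.

Step 1: Check each record against the rule
Step 2: Record 703 has budget = 158000
Step 3: Since 158000 >= 97200, the bonus should not have been applied
Step 4: Correct value = 158000, but claimed value = 158020
Conclusion: Record 703 has the error.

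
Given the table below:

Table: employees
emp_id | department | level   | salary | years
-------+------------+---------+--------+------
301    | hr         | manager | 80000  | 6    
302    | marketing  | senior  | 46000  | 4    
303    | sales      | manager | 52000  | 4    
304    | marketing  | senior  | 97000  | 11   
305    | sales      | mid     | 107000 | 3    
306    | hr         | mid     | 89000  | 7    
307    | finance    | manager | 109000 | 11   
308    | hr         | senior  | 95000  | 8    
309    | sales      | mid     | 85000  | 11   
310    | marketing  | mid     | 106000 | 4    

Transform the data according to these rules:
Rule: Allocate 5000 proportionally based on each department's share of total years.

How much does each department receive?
finance: 797.1, hr: 1521.74, marketing: 1376.81, sales: 1304.35

Step 1: Calculate total years = 69
Step 2: Calculate each department's proportion:
  finance: 11/69 = 15.94% → 797.1
  hr: 21/69 = 30.43% → 1521.74
  marketing: 19/69 = 27.54% → 1376.81
  sales: 18/69 = 26.09% → 1304.35
Step 3: Verify: sum of allocations ≈ 5000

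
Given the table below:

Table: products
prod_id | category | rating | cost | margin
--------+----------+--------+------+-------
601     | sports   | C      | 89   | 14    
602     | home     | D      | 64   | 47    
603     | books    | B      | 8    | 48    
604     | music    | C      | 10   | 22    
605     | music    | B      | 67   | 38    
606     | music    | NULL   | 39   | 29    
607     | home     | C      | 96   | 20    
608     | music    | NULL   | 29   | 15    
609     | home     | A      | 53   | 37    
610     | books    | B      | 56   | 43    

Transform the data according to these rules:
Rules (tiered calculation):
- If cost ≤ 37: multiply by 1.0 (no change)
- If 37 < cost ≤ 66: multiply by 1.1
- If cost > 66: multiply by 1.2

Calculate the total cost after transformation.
582.6

Step 1: Tier 1 (cost ≤ 37): 3 records, sum = 47 × 1.0 = 47.0
Step 2: Tier 2 (37 < cost ≤ 66): 4 records, sum = 212 × 1.1 = 233.2
Step 3: Tier 3 (cost > 66): 3 records, sum = 252 × 1.2 = 302.4
Step 4: Final sum = 47.0 + 233.2 + 302.4 = 582.6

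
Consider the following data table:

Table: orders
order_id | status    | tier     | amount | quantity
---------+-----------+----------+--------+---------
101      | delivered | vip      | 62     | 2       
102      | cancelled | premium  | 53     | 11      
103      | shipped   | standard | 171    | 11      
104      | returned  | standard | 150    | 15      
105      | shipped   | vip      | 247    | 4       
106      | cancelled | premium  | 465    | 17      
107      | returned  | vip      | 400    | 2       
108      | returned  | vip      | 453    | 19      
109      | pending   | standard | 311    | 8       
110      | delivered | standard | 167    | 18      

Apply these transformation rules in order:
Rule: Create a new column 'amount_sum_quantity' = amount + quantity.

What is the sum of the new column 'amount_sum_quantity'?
2586

Step 1: For each record, compute amount + quantity
Example calculations:
  62 + 2 = 64
  53 + 11 = 64
  171 + 11 = 182
  ...
Step 2: Sum all derived values
Step 3: Total = 2586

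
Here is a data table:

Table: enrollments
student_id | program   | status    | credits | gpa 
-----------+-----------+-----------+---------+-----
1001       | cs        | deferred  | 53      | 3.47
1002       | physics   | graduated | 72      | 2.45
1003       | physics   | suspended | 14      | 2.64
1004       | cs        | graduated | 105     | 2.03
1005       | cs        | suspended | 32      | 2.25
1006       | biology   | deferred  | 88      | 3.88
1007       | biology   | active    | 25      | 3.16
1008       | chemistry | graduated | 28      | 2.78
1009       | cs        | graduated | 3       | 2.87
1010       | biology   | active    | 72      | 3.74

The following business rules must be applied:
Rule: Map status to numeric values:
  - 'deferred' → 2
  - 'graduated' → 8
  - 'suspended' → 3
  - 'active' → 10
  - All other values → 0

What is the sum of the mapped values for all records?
62

Step 1: Apply mapping to each record
Step 2: Count by status:
  'deferred': 2 records × 2 = 4
  'graduated': 4 records × 8 = 32
  'suspended': 2 records × 3 = 6
  'active': 2 records × 10 = 20
Step 3: Sum all mapped values = 62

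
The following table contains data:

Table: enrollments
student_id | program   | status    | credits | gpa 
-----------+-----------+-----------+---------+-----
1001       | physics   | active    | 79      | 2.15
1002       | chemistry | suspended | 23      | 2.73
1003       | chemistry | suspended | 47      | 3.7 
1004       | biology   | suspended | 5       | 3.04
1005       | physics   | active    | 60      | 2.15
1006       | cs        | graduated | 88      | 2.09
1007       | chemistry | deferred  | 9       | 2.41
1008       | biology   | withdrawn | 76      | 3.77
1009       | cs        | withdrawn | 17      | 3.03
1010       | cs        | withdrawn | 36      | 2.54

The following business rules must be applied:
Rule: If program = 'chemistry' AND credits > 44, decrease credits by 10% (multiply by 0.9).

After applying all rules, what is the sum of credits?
435.3

Step 1: Find records where program = 'chemistry' AND credits > 44
Step 2: 1 records match, summing to 47
Step 3: After multiplier: 47 × 0.9 = 42.3
Step 4: Unaffected records sum: 393
Step 5: Final sum = 42.3 + 393 = 435.3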